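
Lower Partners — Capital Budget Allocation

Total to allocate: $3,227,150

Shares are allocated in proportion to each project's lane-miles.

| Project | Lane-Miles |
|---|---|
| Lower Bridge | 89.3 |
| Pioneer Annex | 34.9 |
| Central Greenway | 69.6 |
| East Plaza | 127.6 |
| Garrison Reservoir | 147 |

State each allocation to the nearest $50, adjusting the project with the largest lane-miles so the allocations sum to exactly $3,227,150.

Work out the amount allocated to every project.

Sum of lane-miles: 468.4.
Raw shares: Lower Bridge 89.3/468.4 × $3,227,150 = 615,252.98; Pioneer Annex 34.9/468.4 × $3,227,150 = 240,451.61; Central Greenway 69.6/468.4 × $3,227,150 = 479,525.28; East Plaza 127.6/468.4 × $3,227,150 = 879,129.68; Garrison Reservoir 147/468.4 × $3,227,150 = 1,012,790.46.
At nearest $50: Lower Bridge $615,250; Pioneer Annex $240,450; Central Greenway $479,550; East Plaza $879,150; Garrison Reservoir $1,012,800. Sum = $3,227,200.
Difference $3,227,150 − $3,227,200 = −$50 applied to largest lane-miles (Garrison Reservoir): Garrison Reservoir becomes $1,012,750.

Lower Bridge: $615,250; Pioneer Annex: $240,450; Central Greenway: $479,550; East Plaza: $879,150; Garrison Reservoir: $1,012,750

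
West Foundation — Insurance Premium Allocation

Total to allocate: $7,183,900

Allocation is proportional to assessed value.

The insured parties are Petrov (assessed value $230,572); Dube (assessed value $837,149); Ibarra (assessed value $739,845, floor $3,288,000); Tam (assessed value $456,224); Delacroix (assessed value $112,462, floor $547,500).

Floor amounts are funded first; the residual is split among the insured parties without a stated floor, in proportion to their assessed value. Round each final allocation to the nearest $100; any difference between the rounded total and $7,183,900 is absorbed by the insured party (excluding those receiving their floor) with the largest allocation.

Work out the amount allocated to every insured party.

Petrov: $506,600; Dube: $1,839,400; Ibarra: $3,288,000; Tam: $1,002,400; Delacroix: $547,500

Fund the minimums — Ibarra $3,288,000; Delacroix $547,500. Residual $3,348,400.
Residual split over remaining assessed value 1,523,945: Petrov 506,610.99 → $506,600; Dube 1,839,377.22 → $1,839,400; Tam 1,002,411.79 → $1,002,400.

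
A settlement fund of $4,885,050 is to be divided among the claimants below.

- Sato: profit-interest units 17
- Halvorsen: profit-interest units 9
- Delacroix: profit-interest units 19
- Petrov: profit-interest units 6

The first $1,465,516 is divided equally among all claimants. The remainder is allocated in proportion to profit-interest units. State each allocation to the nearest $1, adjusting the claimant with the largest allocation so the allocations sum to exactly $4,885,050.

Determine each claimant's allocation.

First tranche $1,465,516 split equally: $366,379 each.
Remainder $3,419,534 by profit-interest units (total 51): Sato 1,139,844.67 → $1,139,845; Halvorsen 603,447.18 → $603,447; Delacroix 1,273,944.04 → $1,273,944; Petrov 402,298.12 → $402,298.
Totals: Sato $366,379 + $1,139,845 = $1,506,224; Halvorsen $366,379 + $603,447 = $969,826; Delacroix $366,379 + $1,273,944 = $1,640,323; Petrov $366,379 + $402,298 = $768,677.

Sato: $1,506,224 · Halvorsen: $969,826 · Delacroix: $1,640,323 · Petrov: $768,677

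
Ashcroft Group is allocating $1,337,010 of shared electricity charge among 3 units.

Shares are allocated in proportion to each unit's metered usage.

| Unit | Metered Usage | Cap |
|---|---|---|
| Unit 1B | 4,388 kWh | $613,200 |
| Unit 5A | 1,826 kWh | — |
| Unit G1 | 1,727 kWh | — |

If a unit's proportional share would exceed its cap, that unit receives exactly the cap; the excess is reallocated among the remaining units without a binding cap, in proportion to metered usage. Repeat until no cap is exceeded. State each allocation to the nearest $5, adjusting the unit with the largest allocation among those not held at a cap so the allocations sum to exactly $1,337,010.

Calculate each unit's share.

Sum of metered usage: 7,941.
Unconstrained shares: Unit 1B 738,798.62; Unit 5A 307,439.90; Unit G1 290,771.47.
Capped: Unit 1B ($613,200); residual $723,810 reallocated over remaining metered usage 3,553.
Shares after redistribution: Unit 5A 371,989.04 → $371,990; Unit G1 351,820.96 → $351,820.

Unit 1B: $613,200 · Unit 5A: $371,990 · Unit G1: $351,820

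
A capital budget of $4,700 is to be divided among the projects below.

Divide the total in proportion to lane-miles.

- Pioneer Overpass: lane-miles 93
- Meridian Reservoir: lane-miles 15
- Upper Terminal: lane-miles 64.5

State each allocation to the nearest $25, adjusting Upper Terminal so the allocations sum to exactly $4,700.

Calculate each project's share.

Lane-miles total: 172.5.
Unrounded shares: Pioneer Overpass 93/172.5 × $4,700 = 2,533.91; Meridian Reservoir 15/172.5 × $4,700 = 408.70; Upper Terminal 64.5/172.5 × $4,700 = 1,757.39.
After rounding ($25): Pioneer Overpass $2,525; Meridian Reservoir $400; Upper Terminal $1,750. Sum = $4,675.
Difference $4,700 − $4,675 = +$25 applied to Upper Terminal: Upper Terminal becomes $1,775.

Pioneer Overpass: $2,525 · Meridian Reservoir: $400 · Upper Terminal: $1,775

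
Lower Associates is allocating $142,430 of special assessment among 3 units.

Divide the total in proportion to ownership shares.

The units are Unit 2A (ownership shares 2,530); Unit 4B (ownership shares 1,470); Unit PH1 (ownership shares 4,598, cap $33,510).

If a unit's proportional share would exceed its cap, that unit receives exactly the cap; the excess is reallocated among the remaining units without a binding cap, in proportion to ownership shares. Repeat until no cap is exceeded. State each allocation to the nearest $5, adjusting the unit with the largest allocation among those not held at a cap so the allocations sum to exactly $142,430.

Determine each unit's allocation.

Unit 2A: $68,890; Unit 4B: $40,030; Unit PH1: $33,510

Combined ownership shares = 8,598.
Proportional shares (ignoring caps): Unit 2A 41,910.67; Unit 4B 24,351.26; Unit PH1 76,168.08.
Held at cap: Unit PH1 ($33,510); residual $108,920 reallocated over remaining ownership shares 4,000.
Remaining shares: Unit 2A 68,891.90 → $68,890; Unit 4B 40,028.10 → $40,030.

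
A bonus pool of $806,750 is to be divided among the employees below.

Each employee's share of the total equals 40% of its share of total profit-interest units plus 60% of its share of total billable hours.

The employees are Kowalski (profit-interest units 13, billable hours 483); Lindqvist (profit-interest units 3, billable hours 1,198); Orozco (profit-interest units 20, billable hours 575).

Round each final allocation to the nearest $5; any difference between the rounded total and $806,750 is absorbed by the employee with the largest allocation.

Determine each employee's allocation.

Profit-interest units total 36; billable hours total 2,256.
Combined weights (40% profit-interest units + 60% billable hours): Kowalski 0.2729; Lindqvist 0.3520; Orozco 0.3751.
Pro-rata amounts: Kowalski 220,163.60; Lindqvist 283,935.95; Orozco 302,650.45.
At nearest $5: Kowalski $220,165; Lindqvist $283,935; Orozco $302,650. Sum = $806,750.
No rounding difference to absorb.

Kowalski: $220,165 · Lindqvist: $283,935 · Orozco: $302,650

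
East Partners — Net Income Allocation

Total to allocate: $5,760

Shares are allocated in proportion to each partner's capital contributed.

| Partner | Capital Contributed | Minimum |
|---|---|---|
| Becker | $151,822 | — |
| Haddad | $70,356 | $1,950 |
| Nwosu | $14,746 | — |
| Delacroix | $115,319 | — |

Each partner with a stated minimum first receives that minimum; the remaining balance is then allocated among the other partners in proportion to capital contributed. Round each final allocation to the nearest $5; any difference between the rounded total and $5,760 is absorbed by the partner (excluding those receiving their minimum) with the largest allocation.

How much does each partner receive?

Guaranteed amounts: Haddad $1,950. Balance $3,810.
Balance split over remaining capital contributed 281,887: Becker 2,052.03 → $2,050; Nwosu 199.31 → $200; Delacroix 1,558.66 → $1,560.

Becker: $2,050; Haddad: $1,950; Nwosu: $200; Delacroix: $1,560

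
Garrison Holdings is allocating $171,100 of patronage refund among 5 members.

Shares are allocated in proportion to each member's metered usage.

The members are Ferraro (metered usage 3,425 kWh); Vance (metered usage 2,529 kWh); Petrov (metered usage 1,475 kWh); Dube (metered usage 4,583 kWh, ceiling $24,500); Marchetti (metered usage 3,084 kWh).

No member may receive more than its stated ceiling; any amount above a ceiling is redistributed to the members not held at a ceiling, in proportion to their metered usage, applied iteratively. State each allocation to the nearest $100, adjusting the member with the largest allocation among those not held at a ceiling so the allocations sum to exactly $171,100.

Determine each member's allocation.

Sum of metered usage: 15,096.
Unconstrained shares: Ferraro 38,819.39; Vance 28,664.01; Petrov 16,717.84; Dube 51,944.31; Marchetti 34,954.45.
Capped: Dube ($24,500); remaining pool $146,600 reallocated over remaining metered usage 10,513.
Remaining shares: Ferraro 47,760.39 → $47,800; Vance 35,265.99 → $35,300; Petrov 20,568.34 → $20,600; Marchetti 43,005.27 → $43,000.
Rounding difference −$100 applied to Ferraro → $47,700.

Ferraro: $47,700 | Vance: $35,300 | Petrov: $20,600 | Dube: $24,500 | Marchetti: $43,000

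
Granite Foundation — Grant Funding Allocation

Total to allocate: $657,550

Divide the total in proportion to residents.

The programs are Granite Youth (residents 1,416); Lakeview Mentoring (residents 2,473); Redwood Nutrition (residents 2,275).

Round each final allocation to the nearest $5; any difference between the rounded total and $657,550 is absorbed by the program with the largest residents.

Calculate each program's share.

Granite Youth: $151,055 · Lakeview Mentoring: $263,805 · Redwood Nutrition: $242,690

Combined residents = 6,164.
Unrounded shares: Granite Youth 1,416/6,164 × $657,550 = 151,053.02; Lakeview Mentoring 2,473/6,164 × $657,550 = 263,809.40; Redwood Nutrition 2,275/6,164 × $657,550 = 242,687.58.
At nearest $5: Granite Youth $151,055; Lakeview Mentoring $263,810; Redwood Nutrition $242,690. Sum = $657,555.
Difference $657,550 − $657,555 = −$5 applied to largest residents (Lakeview Mentoring): Lakeview Mentoring becomes $263,805.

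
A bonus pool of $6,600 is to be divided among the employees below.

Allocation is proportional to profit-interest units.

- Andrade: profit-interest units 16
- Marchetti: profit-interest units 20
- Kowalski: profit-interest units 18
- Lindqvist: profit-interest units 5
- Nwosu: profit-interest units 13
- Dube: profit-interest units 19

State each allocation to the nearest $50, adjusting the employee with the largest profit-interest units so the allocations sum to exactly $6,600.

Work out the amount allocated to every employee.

Sum of profit-interest units: 16 + 20 + 18 + 5 + 13 + 19 = 91.
Proportional shares: Andrade 1,160.44; Marchetti 1,450.55; Kowalski 1,305.49; Lindqvist 362.64; Nwosu 942.86; Dube 1,378.02.
Rounded to nearest $50: Andrade $1,150; Marchetti $1,450; Kowalski $1,300; Lindqvist $350; Nwosu $950; Dube $1,400. Sum = $6,600.
Sum already equals the total — no adjustment.

Andrade: $1,150 | Marchetti: $1,450 | Kowalski: $1,300 | Lindqvist: $350 | Nwosu: $950 | Dube: $1,400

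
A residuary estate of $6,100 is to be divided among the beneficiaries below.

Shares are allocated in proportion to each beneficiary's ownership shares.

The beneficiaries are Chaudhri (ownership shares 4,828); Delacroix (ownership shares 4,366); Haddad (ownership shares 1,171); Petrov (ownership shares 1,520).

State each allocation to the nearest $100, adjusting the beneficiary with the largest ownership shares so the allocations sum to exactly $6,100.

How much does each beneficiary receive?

Chaudhri: $2,500 | Delacroix: $2,200 | Haddad: $600 | Petrov: $800

Sum of ownership shares: 4,828 + 4,366 + 1,171 + 1,520 = 11,885.
Pro-rata amounts: Chaudhri 2,477.98; Delacroix 2,240.86; Haddad 601.02; Petrov 780.14.
Rounded to nearest $100: Chaudhri $2,500; Delacroix $2,200; Haddad $600; Petrov $800. Sum = $6,100.
Rounded total matches; no reconciliation needed.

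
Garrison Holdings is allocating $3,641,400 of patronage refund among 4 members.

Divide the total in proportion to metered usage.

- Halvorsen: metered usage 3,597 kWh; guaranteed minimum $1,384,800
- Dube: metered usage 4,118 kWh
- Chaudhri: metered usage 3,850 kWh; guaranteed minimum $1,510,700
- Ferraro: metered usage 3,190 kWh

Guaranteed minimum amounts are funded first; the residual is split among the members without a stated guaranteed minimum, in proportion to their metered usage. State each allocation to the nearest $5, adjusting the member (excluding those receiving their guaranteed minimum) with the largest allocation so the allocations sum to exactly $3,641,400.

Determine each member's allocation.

Halvorsen: $1,384,800; Dube: $420,310; Chaudhri: $1,510,700; Ferraro: $325,590

Minimums first: Halvorsen $1,384,800; Chaudhri $1,510,700. Remaining pool $745,900.
Remaining pool split over remaining metered usage 7,308: Dube 420,308.73 → $420,310; Ferraro 325,591.27 → $325,590.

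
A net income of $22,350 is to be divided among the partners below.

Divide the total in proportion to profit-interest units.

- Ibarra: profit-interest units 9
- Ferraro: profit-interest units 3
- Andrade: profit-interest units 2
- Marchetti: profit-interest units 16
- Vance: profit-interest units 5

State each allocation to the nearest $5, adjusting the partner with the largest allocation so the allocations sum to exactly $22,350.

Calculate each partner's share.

Ibarra: $5,745; Ferraro: $1,915; Andrade: $1,275; Marchetti: $10,220; Vance: $3,195

Profit-interest units total: 35.
Unrounded shares: Ibarra 9/35 × $22,350 = 5,747.14; Ferraro 3/35 × $22,350 = 1,915.71; Andrade 2/35 × $22,350 = 1,277.14; Marchetti 16/35 × $22,350 = 10,217.14; Vance 5/35 × $22,350 = 3,192.86.
At nearest $5: Ibarra $5,745; Ferraro $1,915; Andrade $1,275; Marchetti $10,215; Vance $3,195. Sum = $22,345.
Difference $22,350 − $22,345 = +$5 applied to largest allocation (Marchetti): Marchetti becomes $10,220.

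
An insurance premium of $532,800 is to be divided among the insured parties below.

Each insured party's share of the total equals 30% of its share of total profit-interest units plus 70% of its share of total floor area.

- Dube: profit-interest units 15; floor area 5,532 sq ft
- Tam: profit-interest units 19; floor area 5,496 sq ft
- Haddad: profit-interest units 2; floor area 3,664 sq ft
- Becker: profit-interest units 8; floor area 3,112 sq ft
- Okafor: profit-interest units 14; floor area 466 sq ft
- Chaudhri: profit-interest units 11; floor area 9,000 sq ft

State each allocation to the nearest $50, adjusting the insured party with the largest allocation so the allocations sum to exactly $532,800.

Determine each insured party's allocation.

Totals — profit-interest units 69, floor area 27,270.
Blended shares (30% profit-interest units + 70% floor area): Dube 0.2072; Tam 0.2237; Haddad 0.1027; Becker 0.1147; Okafor 0.0728; Chaudhri 0.2788.
Unrounded shares: Dube 110,406.60; Tam 119,180.33; Haddad 54,743.99; Becker 61,093.65; Okafor 38,804.58; Chaudhri 148,570.85.
Rounded to nearest $50: Dube $110,400; Tam $119,200; Haddad $54,750; Becker $61,100; Okafor $38,800; Chaudhri $148,550. Sum = $532,800.
No rounding difference to absorb.

Dube: $110,400 · Tam: $119,200 · Haddad: $54,750 · Becker: $61,100 · Okafor: $38,800 · Chaudhri: $148,550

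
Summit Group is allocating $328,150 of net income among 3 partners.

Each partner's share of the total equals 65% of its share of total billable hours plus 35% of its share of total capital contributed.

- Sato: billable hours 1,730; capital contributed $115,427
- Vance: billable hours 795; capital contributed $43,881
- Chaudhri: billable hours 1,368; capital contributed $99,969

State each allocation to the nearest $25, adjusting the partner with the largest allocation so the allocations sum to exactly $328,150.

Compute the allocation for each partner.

Billable hours total 3,893; capital contributed total 259,277.
Blended shares (65% billable hours + 35% capital contributed): Sato 0.4447; Vance 0.1920; Chaudhri 0.3634.
Pro-rata amounts: Sato 145,917.66; Vance 62,996.12; Chaudhri 119,236.22.
At nearest $25: Sato $145,925; Vance $63,000; Chaudhri $119,225. Sum = $328,150.
Rounded total matches; no reconciliation needed.

Sato: $145,925 | Vance: $63,000 | Chaudhri: $119,225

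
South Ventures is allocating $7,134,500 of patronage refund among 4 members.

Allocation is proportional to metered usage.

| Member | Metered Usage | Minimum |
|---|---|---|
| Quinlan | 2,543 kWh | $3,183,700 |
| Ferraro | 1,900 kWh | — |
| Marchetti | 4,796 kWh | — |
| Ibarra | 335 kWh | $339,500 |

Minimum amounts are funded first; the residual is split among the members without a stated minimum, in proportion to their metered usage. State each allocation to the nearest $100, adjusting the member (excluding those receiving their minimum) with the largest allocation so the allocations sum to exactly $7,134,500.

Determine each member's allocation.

Guaranteed amounts: Quinlan $3,183,700; Ibarra $339,500. Balance $3,611,300.
Balance split over remaining metered usage 6,696: Ferraro 1,024,711.77 → $1,024,700; Marchetti 2,586,588.23 → $2,586,600.

Quinlan: $3,183,700 · Ferraro: $1,024,700 · Marchetti: $2,586,600 · Ibarra: $339,500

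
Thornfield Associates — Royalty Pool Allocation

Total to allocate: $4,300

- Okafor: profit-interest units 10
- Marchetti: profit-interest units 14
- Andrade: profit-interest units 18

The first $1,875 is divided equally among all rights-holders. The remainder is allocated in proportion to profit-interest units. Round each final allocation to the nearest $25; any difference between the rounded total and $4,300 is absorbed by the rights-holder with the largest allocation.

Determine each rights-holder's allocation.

Okafor: $1,200 · Marchetti: $1,425 · Andrade: $1,675

Equal tier: $1,875 ÷ 3 = $625 apiece.
Remainder $2,425 by profit-interest units (total 42): Okafor 577.38 → $575; Marchetti 808.33 → $800; Andrade 1,039.29 → $1,050.
Totals: Okafor $625 + $575 = $1,200; Marchetti $625 + $800 = $1,425; Andrade $625 + $1,050 = $1,675.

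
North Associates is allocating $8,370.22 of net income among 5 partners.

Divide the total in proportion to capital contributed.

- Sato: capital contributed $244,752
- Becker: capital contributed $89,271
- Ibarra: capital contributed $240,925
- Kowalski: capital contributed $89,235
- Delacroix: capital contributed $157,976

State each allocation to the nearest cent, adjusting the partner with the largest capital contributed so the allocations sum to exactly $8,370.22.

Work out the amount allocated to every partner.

Sato: $2,491.77; Becker: $908.85; Ibarra: $2,452.80; Kowalski: $908.48; Delacroix: $1,608.32

Combined capital contributed = 244,752 + 89,271 + 240,925 + 89,235 + 157,976 = 822,159.
Pro-rata amounts: Sato 2,491.7663; Becker 908.8484; Ibarra 2,452.8044; Kowalski 908.4819; Delacroix 1,608.3189.
Rounded to nearest cent: Sato $2,491.77; Becker $908.85; Ibarra $2,452.80; Kowalski $908.48; Delacroix $1,608.32. Sum = $8,370.22.
No rounding difference to absorb.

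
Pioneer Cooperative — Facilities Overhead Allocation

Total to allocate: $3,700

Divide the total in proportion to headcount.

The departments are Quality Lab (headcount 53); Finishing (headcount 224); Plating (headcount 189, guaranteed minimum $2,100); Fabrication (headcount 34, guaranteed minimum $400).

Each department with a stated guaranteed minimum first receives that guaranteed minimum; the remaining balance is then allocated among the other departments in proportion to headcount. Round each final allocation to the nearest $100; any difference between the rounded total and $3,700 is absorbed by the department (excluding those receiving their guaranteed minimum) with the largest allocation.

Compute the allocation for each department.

Quality Lab: $200; Finishing: $1,000; Plating: $2,100; Fabrication: $400

Minimums first: Plating $2,100; Fabrication $400. Remaining pool $1,200.
Remaining pool split over remaining headcount 277: Quality Lab 229.60 → $200; Finishing 970.40 → $1,000.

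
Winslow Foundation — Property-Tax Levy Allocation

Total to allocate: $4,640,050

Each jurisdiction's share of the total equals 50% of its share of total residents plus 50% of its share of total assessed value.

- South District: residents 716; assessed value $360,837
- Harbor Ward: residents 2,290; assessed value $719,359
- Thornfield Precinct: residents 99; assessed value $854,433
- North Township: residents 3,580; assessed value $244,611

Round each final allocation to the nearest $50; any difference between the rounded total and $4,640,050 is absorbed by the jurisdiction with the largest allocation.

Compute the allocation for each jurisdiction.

Residents total 6,685; assessed value total 2,179,240.
Combined weights (50% residents + 50% assessed value): South District 0.1363; Harbor Ward 0.3363; Thornfield Precinct 0.2034; North Township 0.3239.
Proportional shares: South District 632,635.42; Harbor Ward 1,560,574.65; Thornfield Precinct 943,989.65; North Township 1,502,850.28.
After rounding ($50): South District $632,650; Harbor Ward $1,560,550; Thornfield Precinct $944,000; North Township $1,502,850. Sum = $4,640,050.
Sum already equals the total — no adjustment.

South District: $632,650; Harbor Ward: $1,560,550; Thornfield Precinct: $944,000; North Township: $1,502,850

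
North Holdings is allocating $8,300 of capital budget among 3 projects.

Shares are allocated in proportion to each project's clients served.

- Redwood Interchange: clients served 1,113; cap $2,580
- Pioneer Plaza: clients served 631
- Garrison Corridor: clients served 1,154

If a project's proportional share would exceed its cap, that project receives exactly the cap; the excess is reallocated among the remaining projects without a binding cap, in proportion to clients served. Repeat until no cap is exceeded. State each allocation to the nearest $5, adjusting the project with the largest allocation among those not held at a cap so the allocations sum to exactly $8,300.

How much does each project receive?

Sum of clients served: 2,898.
Pro-rata shares before constraints: Redwood Interchange 3,187.68; Pioneer Plaza 1,807.21; Garrison Corridor 3,305.11.
Capped: Redwood Interchange ($2,580); balance $5,720 reallocated over remaining clients served 1,785.
Redistributed shares: Pioneer Plaza 2,022.03 → $2,020; Garrison Corridor 3,697.97 → $3,700.

Redwood Interchange: $2,580; Pioneer Plaza: $2,020; Garrison Corridor: $3,700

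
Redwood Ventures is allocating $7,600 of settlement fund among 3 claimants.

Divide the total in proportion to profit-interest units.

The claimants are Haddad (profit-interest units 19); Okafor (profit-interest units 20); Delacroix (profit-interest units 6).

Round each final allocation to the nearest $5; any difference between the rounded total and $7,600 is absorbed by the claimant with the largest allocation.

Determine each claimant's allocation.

Total profit-interest units = 45.
Raw shares: Haddad 19/45 × $7,600 = 3,208.89; Okafor 20/45 × $7,600 = 3,377.78; Delacroix 6/45 × $7,600 = 1,013.33.
At nearest $5: Haddad $3,210; Okafor $3,380; Delacroix $1,015. Sum = $7,605.
Difference $7,600 − $7,605 = −$5 applied to largest allocation (Okafor): Okafor becomes $3,375.

Haddad: $3,210 · Okafor: $3,375 · Delacroix: $1,015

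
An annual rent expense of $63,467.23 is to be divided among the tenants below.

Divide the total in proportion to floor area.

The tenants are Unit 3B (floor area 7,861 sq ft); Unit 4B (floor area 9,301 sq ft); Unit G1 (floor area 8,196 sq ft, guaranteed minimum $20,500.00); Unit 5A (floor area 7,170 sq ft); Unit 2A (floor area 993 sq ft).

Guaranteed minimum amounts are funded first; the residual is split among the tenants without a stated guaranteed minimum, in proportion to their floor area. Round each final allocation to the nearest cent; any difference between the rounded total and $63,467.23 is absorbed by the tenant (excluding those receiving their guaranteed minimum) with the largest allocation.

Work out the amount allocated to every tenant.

Fund the minimums — Unit G1 $20,500.00. Balance $42,967.23.
Balance split over remaining floor area 25,325: Unit 3B 13,337.2318 → $13,337.23; Unit 4B 15,780.3833 → $15,780.38; Unit 5A 12,164.8584 → $12,164.86; Unit 2A 1,684.7565 → $1,684.76.

Unit 3B: $13,337.23 | Unit 4B: $15,780.38 | Unit G1: $20,500.00 | Unit 5A: $12,164.86 | Unit 2A: $1,684.76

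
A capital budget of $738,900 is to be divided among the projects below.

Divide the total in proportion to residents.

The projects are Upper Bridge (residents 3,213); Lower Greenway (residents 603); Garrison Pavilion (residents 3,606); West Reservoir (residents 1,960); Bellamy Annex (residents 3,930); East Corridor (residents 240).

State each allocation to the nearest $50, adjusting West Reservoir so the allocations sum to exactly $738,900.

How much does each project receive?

Total residents = 13,552.
Pro-rata amounts: Upper Bridge 3,213/13,552 × $738,900 = 175,183.42; Lower Greenway 603/13,552 × $738,900 = 32,877.56; Garrison Pavilion 3,606/13,552 × $738,900 = 196,611.08; West Reservoir 1,960/13,552 × $738,900 = 106,865.70; Bellamy Annex 3,930/13,552 × $738,900 = 214,276.64; East Corridor 240/13,552 × $738,900 = 13,085.60.
After rounding ($50): Upper Bridge $175,200; Lower Greenway $32,900; Garrison Pavilion $196,600; West Reservoir $106,850; Bellamy Annex $214,300; East Corridor $13,100. Sum = $738,950.
Difference $738,900 − $738,950 = −$50 applied to West Reservoir: West Reservoir becomes $106,800.

Upper Bridge: $175,200 | Lower Greenway: $32,900 | Garrison Pavilion: $196,600 | West Reservoir: $106,800 | Bellamy Annex: $214,300 | East Corridor: $13,100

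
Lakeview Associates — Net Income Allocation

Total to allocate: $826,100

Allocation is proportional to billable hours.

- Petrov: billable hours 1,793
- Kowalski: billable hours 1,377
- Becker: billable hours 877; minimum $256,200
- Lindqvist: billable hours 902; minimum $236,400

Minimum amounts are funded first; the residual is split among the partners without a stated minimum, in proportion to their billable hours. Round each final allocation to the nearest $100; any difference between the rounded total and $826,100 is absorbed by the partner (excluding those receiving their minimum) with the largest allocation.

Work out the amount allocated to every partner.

Fund the minimums — Becker $256,200; Lindqvist $236,400. Residual $333,500.
Residual split over remaining billable hours 3,170: Petrov 188,632.65 → $188,600; Kowalski 144,867.35 → $144,900.

Petrov: $188,600 | Kowalski: $144,900 | Becker: $256,200 | Lindqvist: $236,400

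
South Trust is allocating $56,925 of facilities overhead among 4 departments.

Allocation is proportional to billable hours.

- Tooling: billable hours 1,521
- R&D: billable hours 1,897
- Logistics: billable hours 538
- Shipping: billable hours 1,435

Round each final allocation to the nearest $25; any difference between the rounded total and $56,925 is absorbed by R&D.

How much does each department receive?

Tooling: $16,050; R&D: $20,050; Logistics: $5,675; Shipping: $15,150

Sum of billable hours: 5,391.
Pro-rata amounts: Tooling 1,521/5,391 × $56,925 = 16,060.64; R&D 1,897/5,391 × $56,925 = 20,030.93; Logistics 538/5,391 × $56,925 = 5,680.88; Shipping 1,435/5,391 × $56,925 = 15,152.55.
After rounding ($25): Tooling $16,050; R&D $20,025; Logistics $5,675; Shipping $15,150. Sum = $56,900.
Difference $56,925 − $56,900 = +$25 applied to R&D: R&D becomes $20,050.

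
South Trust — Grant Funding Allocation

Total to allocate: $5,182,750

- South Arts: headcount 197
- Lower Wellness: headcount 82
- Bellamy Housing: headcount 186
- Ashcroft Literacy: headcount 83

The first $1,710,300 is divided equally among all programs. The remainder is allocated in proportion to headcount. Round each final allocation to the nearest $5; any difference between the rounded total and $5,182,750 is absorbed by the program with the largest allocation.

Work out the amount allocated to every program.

South Arts: $1,675,885 · Lower Wellness: $947,175 · Bellamy Housing: $1,606,180 · Ashcroft Literacy: $953,510

Equal tier: $1,710,300 ÷ 4 = $427,575 apiece.
Remainder $3,472,450 by headcount (total 548): South Arts 1,248,307.76 → $1,248,310; Lower Wellness 519,600.18 → $519,600; Bellamy Housing 1,178,605.29 → $1,178,605; Ashcroft Literacy 525,936.77 → $525,935.
Totals: South Arts $427,575 + $1,248,310 = $1,675,885; Lower Wellness $427,575 + $519,600 = $947,175; Bellamy Housing $427,575 + $1,178,605 = $1,606,180; Ashcroft Literacy $427,575 + $525,935 = $953,510.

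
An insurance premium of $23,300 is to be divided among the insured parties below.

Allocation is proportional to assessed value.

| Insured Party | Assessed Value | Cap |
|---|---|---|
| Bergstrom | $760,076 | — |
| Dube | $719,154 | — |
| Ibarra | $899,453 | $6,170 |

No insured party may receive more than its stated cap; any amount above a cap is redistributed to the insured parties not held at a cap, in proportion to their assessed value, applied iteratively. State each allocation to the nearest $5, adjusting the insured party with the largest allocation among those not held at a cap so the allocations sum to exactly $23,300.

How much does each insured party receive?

Combined assessed value = 2,378,683.
Unconstrained shares: Bergstrom 7,445.20; Dube 7,044.36; Ibarra 8,810.44.
Capped: Ibarra ($6,170); residual $17,130 reallocated over remaining assessed value 1,479,230.
Remaining shares: Bergstrom 8,801.95 → $8,800; Dube 8,328.05 → $8,330.

Bergstrom: $8,800 | Dube: $8,330 | Ibarra: $6,170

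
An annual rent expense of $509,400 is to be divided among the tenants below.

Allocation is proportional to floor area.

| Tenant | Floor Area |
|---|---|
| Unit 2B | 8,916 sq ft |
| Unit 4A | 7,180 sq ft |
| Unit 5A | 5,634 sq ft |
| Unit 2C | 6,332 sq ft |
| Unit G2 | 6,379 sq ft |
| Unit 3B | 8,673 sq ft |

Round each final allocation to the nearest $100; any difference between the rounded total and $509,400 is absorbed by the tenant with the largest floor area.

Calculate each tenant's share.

Combined floor area = 8,916 + 7,180 + 5,634 + 6,332 + 6,379 + 8,673 = 43,114.
Proportional shares: Unit 2B 105,344.21; Unit 4A 84,833.05; Unit 5A 66,566.77; Unit 2C 74,813.77; Unit G2 75,369.08; Unit 3B 102,473.12.
After rounding ($100): Unit 2B $105,300; Unit 4A $84,800; Unit 5A $66,600; Unit 2C $74,800; Unit G2 $75,400; Unit 3B $102,500. Sum = $509,400.
Sum already equals the total — no adjustment.

Unit 2B: $105,300 · Unit 4A: $84,800 · Unit 5A: $66,600 · Unit 2C: $74,800 · Unit G2: $75,400 · Unit 3B: $102,500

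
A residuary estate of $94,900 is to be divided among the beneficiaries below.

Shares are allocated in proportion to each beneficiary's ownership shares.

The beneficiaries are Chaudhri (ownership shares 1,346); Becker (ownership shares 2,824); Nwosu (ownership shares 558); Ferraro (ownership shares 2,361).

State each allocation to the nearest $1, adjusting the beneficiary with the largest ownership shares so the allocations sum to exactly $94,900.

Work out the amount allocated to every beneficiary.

Chaudhri: $18,019 · Becker: $37,804 · Nwosu: $7,470 · Ferraro: $31,607

Ownership shares total: 7,089.
Pro-rata amounts: Chaudhri 1,346/7,089 × $94,900 = 18,018.82; Becker 2,824/7,089 × $94,900 = 37,804.71; Nwosu 558/7,089 × $94,900 = 7,469.91; Ferraro 2,361/7,089 × $94,900 = 31,606.56.
After rounding ($1): Chaudhri $18,019; Becker $37,805; Nwosu $7,470; Ferraro $31,607. Sum = $94,901.
Difference $94,900 − $94,901 = −$1 applied to largest ownership shares (Becker): Becker becomes $37,804.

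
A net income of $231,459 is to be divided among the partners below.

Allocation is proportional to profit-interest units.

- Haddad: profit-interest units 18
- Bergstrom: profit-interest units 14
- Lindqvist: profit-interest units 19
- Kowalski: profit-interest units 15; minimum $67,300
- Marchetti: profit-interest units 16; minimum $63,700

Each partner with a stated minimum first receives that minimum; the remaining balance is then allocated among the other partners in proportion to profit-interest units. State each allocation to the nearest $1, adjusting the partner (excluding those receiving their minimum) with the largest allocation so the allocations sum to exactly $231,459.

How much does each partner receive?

Guaranteed amounts: Kowalski $67,300; Marchetti $63,700. Balance $100,459.
Balance split over remaining profit-interest units 51: Haddad 35,456.12 → $35,456; Bergstrom 27,576.98 → $27,577; Lindqvist 37,425.90 → $37,426.

Haddad: $35,456 · Bergstrom: $27,577 · Lindqvist: $37,426 · Kowalski: $67,300 · Marchetti: $63,700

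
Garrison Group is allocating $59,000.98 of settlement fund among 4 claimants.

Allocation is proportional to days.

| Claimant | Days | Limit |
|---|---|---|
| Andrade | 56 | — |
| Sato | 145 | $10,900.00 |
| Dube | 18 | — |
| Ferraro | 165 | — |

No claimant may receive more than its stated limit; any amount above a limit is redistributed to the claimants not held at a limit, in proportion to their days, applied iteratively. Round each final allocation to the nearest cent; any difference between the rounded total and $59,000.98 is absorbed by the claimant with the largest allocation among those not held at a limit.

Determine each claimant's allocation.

Combined days = 384.
Pro-rata shares before constraints: Andrade 8,604.3096; Sato 22,279.0159; Dube 2,765.6709; Ferraro 25,351.9836.
Held at cap: Sato ($10,900.00); remaining pool $48,100.98 reallocated over remaining days 239.
Redistributed shares: Andrade 11,270.5225 → $11,270.52; Dube 3,622.6679 → $3,622.67; Ferraro 33,207.7895 → $33,207.79.

Andrade: $11,270.52; Sato: $10,900.00; Dube: $3,622.67; Ferraro: $33,207.79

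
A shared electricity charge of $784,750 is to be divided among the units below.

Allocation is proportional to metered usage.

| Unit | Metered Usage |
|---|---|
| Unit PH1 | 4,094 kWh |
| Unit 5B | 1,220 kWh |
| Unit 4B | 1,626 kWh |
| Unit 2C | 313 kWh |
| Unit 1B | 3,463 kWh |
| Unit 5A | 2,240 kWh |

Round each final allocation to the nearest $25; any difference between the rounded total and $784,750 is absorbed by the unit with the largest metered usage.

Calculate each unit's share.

Unit PH1: $248,000 · Unit 5B: $73,900 · Unit 4B: $98,475 · Unit 2C: $18,950 · Unit 1B: $209,750 · Unit 5A: $135,675

Metered usage total: 12,956.
Pro-rata amounts: Unit PH1 4,094/12,956 × $784,750 = 247,975.19; Unit 5B 1,220/12,956 × $784,750 = 73,895.88; Unit 4B 1,626/12,956 × $784,750 = 98,487.46; Unit 2C 313/12,956 × $784,750 = 18,958.53; Unit 1B 3,463/12,956 × $784,750 = 209,755.27; Unit 5A 2,240/12,956 × $784,750 = 135,677.68.
Rounded to nearest $25: Unit PH1 $247,975; Unit 5B $73,900; Unit 4B $98,475; Unit 2C $18,950; Unit 1B $209,750; Unit 5A $135,675. Sum = $784,725.
Difference $784,750 − $784,725 = +$25 applied to largest metered usage (Unit PH1): Unit PH1 becomes $248,000.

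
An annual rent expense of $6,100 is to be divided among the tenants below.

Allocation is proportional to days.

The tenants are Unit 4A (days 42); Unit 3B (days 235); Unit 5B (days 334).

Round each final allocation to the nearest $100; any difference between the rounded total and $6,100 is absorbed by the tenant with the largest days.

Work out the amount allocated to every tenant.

Total days = 611.
Proportional shares: Unit 4A 42/611 × $6,100 = 419.31; Unit 3B 235/611 × $6,100 = 2,346.15; Unit 5B 334/611 × $6,100 = 3,334.53.
At nearest $100: Unit 4A $400; Unit 3B $2,300; Unit 5B $3,300. Sum = $6,000.
Difference $6,100 − $6,000 = +$100 applied to largest days (Unit 5B): Unit 5B becomes $3,400.

Unit 4A: $400; Unit 3B: $2,300; Unit 5B: $3,400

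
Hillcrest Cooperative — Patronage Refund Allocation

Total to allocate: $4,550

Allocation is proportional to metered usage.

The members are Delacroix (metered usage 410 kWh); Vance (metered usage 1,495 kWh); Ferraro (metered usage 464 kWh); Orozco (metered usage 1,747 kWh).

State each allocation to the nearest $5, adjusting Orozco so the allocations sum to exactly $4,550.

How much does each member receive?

Combined metered usage = 4,116.
Unrounded shares: Delacroix 410/4,116 × $4,550 = 453.23; Vance 1,495/4,116 × $4,550 = 1,652.64; Ferraro 464/4,116 × $4,550 = 512.93; Orozco 1,747/4,116 × $4,550 = 1,931.21.
At nearest $5: Delacroix $455; Vance $1,655; Ferraro $515; Orozco $1,930. Sum = $4,555.
Difference $4,550 − $4,555 = −$5 applied to Orozco: Orozco becomes $1,925.

Delacroix: $455 | Vance: $1,655 | Ferraro: $515 | Orozco: $1,925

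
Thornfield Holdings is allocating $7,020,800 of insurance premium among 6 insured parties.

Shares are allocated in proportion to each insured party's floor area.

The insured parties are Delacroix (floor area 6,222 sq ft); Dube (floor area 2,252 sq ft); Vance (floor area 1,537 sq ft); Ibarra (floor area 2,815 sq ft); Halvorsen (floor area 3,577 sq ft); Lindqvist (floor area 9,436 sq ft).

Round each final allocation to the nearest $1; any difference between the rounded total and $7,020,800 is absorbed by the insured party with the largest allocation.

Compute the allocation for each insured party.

Delacroix: $1,690,600; Dube: $611,898; Vance: $417,623; Ibarra: $764,873; Halvorsen: $971,918; Lindqvist: $2,563,888

Floor area total: 25,839.
Raw shares: Delacroix 6,222/25,839 × $7,020,800 = 1,690,600.16; Dube 2,252/25,839 × $7,020,800 = 611,898.36; Vance 1,537/25,839 × $7,020,800 = 417,623.34; Ibarra 2,815/25,839 × $7,020,800 = 764,872.94; Halvorsen 3,577/25,839 × $7,020,800 = 971,918.48; Lindqvist 9,436/25,839 × $7,020,800 = 2,563,886.71.
Rounded to nearest $1: Delacroix $1,690,600; Dube $611,898; Vance $417,623; Ibarra $764,873; Halvorsen $971,918; Lindqvist $2,563,887. Sum = $7,020,799.
Difference $7,020,800 − $7,020,799 = +$1 applied to largest allocation (Lindqvist): Lindqvist becomes $2,563,888.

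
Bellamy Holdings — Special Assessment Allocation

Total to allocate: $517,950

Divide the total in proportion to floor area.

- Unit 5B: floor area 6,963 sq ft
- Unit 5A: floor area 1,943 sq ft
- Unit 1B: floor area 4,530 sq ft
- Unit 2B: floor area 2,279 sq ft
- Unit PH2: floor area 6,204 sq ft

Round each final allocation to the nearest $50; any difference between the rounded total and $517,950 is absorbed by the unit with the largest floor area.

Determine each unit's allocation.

Unit 5B: $164,550; Unit 5A: $45,900; Unit 1B: $107,050; Unit 2B: $53,850; Unit PH2: $146,600

Total floor area = 6,963 + 1,943 + 4,530 + 2,279 + 6,204 = 21,919.
Proportional shares: Unit 5B 164,536.97; Unit 5A 45,913.45; Unit 1B 107,044.73; Unit 2B 53,853.19; Unit PH2 146,601.66.
At nearest $50: Unit 5B $164,550; Unit 5A $45,900; Unit 1B $107,050; Unit 2B $53,850; Unit PH2 $146,600. Sum = $517,950.
No rounding difference to absorb.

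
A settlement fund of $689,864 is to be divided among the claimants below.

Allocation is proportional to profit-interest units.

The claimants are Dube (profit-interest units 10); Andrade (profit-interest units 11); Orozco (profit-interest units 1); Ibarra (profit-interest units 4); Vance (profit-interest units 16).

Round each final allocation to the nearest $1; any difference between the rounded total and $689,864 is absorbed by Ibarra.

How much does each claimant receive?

Dube: $164,253 · Andrade: $180,679 · Orozco: $16,425 · Ibarra: $65,702 · Vance: $262,805

Sum of profit-interest units: 42.
Proportional shares: Dube 10/42 × $689,864 = 164,253.33; Andrade 11/42 × $689,864 = 180,678.67; Orozco 1/42 × $689,864 = 16,425.33; Ibarra 4/42 × $689,864 = 65,701.33; Vance 16/42 × $689,864 = 262,805.33.
At nearest $1: Dube $164,253; Andrade $180,679; Orozco $16,425; Ibarra $65,701; Vance $262,805. Sum = $689,863.
Difference $689,864 − $689,863 = +$1 applied to Ibarra: Ibarra becomes $65,702.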